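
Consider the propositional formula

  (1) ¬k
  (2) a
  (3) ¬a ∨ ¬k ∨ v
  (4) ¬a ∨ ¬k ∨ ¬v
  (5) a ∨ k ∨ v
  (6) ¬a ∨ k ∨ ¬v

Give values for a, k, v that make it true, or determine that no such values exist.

Unit clause (¬k) forces k = False.
Unit clause (a) forces a = True.
In (¬a ∨ k ∨ ¬v) only ¬v is left, so v = False.
Check each clause:
  (¬k): ¬k holds.
  (a): a holds.
  (¬a ∨ ¬k ∨ v): ¬k holds.
  (¬a ∨ ¬k ∨ ¬v): ¬k holds.
  (a ∨ k ∨ v): a holds.
  (¬a ∨ k ∨ ¬v): ¬v holds.
All clauses satisfied.

a = True, k = False, v = False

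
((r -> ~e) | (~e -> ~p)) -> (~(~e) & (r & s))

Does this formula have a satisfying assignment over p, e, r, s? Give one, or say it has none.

p: False, e: True, r: True, s: True

  ((r -> ~e) | (~e -> ~p)) -> (~(~e) & (r & s)) = True
    (r -> ~e) | (~e -> ~p) = True
      r -> ~e = False
        ~e = False
      ~e -> ~p = True
        ~e = False
        ~p = True
    ~(~e) & (r & s) = True
      ~(~e) = True
        ~e = False
      r & s = True
The formula evaluates to True.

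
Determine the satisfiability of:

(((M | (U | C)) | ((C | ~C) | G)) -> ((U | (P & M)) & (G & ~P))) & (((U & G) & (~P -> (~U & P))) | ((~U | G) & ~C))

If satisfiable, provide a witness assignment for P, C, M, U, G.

P = False; C = False; M = False; U = True; G = True

  ((M | (U | C)) | ((C | ~C) | G)) -> ((U | (P & M)) & (G & ~P)) = True
    (M | (U | C)) | ((C | ~C) | G) = True
      M | (U | C) = True
        U | C = True
      (C | ~C) | G = True
        C | ~C = True
          ~C = True
    (U | (P & M)) & (G & ~P) = True
      U | (P & M) = True
        P & M = False
      G & ~P = True
        ~P = True
  ((U & G) & (~P -> (~U & P))) | ((~U | G) & ~C) = True
    (U & G) & (~P -> (~U & P)) = False
      U & G = True
      ~P -> (~U & P) = False
        ~P = True
        ~U & P = False
          ~U = False
    (~U | G) & ~C = True
      ~U | G = True
        ~U = False
      ~C = True
Both conjuncts True, so the formula holds.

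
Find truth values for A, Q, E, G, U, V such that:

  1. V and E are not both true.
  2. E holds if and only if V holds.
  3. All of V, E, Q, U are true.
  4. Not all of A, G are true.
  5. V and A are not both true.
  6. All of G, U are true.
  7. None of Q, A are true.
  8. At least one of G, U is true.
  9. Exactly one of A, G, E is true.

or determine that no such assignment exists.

Case Q = True:
  Constraint (7) is violated (Q=T) — contradiction.
Case Q = False:
  Constraint (3) is violated (Q=F) — contradiction.
Both cases fail — unsatisfiable.

The formula is unsatisfiable.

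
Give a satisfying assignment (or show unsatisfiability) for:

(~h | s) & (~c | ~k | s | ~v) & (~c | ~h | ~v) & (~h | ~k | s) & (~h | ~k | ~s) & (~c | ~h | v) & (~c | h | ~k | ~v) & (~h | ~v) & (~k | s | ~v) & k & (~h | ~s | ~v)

h = False, s = False, v = False, c = True, k = True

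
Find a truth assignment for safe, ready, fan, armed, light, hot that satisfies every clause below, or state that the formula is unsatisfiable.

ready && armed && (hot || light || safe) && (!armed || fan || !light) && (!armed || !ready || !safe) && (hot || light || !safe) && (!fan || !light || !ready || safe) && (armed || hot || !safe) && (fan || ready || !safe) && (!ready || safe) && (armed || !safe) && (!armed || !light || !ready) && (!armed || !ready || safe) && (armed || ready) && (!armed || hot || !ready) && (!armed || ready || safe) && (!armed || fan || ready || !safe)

UNSATISFIABLE

Case ready = True:
  (armed) forces armed = True.
  (!armed || !ready || !safe) forces safe = False.
  Clause (!ready || safe) is falsified — contradiction.
Case ready = False:
  Clause (ready) is falsified — contradiction.
Both cases fail, so the formula is unsatisfiable.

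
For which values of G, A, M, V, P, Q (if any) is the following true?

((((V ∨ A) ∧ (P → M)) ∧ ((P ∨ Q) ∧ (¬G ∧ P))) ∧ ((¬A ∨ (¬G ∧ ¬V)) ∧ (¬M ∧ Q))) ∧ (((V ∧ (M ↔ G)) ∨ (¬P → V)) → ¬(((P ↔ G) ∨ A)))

Case P = True: the formula simplifies to ((((V ∨ A) ∧ M) ∧ ¬G) ∧ ((¬A ∨ (¬G ∧ ¬V)) ∧ (¬M ∧ Q))) ∧ ¬((G ∨ A)).
  M = True: the conjunct ¬M is False.
  M = False: the conjunct M is False.
Case P = False: the conjunct P is False.
Both cases fail — unsatisfiable.

The formula is unsatisfiable.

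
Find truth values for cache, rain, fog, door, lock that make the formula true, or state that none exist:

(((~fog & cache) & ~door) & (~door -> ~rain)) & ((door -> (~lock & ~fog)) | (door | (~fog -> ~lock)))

cache: True; rain: False; fog: False; door: False; lock: False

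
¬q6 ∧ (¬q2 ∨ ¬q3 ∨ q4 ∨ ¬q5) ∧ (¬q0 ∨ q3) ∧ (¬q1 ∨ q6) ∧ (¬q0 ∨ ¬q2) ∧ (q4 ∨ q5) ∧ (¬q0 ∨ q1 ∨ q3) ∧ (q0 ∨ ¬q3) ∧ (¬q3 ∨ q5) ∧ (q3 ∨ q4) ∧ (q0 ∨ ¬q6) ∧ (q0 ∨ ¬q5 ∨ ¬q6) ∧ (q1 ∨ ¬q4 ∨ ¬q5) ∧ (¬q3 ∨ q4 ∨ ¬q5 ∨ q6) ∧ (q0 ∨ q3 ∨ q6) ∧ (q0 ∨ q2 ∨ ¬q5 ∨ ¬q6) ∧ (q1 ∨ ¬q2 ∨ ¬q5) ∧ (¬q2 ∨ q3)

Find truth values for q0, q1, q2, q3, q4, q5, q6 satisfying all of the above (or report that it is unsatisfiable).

Case q3 = True:
  (¬q6) forces q6 = False.
  (¬q1 ∨ q6) forces q1 = False.
  (q0 ∨ ¬q3) forces q0 = True.
  (¬q0 ∨ ¬q2) forces q2 = False.
  (¬q3 ∨ q5) forces q5 = True.
  (q1 ∨ ¬q4 ∨ ¬q5) forces q4 = False.
  Clause (¬q3 ∨ q4 ∨ ¬q5 ∨ q6) is falsified — contradiction.
Case q3 = False:
  (¬q6) forces q6 = False.
  (¬q0 ∨ q3) forces q0 = False.
  Clause (q0 ∨ q3 ∨ q6) is falsified — contradiction.
Both cases fail, so the formula is unsatisfiable.

UNSATISFIABLE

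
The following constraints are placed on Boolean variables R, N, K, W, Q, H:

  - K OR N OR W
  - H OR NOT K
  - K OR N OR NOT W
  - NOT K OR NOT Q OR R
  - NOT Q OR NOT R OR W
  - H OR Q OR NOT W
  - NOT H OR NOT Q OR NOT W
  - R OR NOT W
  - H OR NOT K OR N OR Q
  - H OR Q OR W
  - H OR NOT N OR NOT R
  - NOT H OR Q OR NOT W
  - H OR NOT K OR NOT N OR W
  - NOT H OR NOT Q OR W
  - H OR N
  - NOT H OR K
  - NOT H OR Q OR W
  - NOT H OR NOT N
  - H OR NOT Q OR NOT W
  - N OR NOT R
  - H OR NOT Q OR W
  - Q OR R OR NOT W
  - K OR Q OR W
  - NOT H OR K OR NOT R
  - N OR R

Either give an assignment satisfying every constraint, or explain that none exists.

Unsatisfiable — no assignment works.

Case R = True:
  (N OR NOT R) forces N = True.
  (H OR NOT N OR NOT R) forces H = True.
  Clause (NOT H OR NOT N) is falsified — contradiction.
Case R = False:
  (R OR NOT W) forces W = False.
  (N OR R) forces N = True.
  (NOT H OR NOT N) forces H = False.
  (H OR NOT K) forces K = False.
  (H OR Q OR W) forces Q = True.
  Clause (H OR NOT Q OR W) is falsified — contradiction.
Both cases fail, so the formula is unsatisfiable.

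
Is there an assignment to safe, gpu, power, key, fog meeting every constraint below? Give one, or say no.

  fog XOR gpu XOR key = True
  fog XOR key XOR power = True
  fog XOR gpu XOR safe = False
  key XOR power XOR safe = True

safe: False, gpu: False, power: False, key: True, fog: False

fog XOR gpu XOR key = F XOR F XOR T = True ✓
fog XOR key XOR power = F XOR T XOR F = True ✓
fog XOR gpu XOR safe = F XOR F XOR F = False ✓
key XOR power XOR safe = T XOR F XOR F = True ✓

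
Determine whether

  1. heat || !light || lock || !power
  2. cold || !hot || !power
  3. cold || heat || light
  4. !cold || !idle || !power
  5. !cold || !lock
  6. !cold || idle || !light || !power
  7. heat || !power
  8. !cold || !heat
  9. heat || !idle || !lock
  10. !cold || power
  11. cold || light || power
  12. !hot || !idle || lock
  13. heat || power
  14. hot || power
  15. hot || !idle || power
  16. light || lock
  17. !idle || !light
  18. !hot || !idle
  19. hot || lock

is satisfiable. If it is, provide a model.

heat: True, cold: False, hot: True, light: True, idle: False, lock: False, power: False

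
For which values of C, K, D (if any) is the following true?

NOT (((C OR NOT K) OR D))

C=F; K=T; D=F

  NOT (((C OR NOT K) OR D)) = True
    (C OR NOT K) OR D = False
      C OR NOT K = False
        NOT K = False
The formula evaluates to True.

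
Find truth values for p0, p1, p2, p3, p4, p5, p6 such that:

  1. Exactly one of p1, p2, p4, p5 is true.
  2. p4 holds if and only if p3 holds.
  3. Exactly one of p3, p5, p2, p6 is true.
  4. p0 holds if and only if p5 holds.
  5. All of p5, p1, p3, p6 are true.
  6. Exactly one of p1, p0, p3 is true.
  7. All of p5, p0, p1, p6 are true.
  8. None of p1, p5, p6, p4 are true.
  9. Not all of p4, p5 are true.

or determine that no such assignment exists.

UNSATISFIABLE

Case p1 = True:
  Constraint (8) is violated (p1=T) — contradiction.
Case p1 = False:
  Constraint (5) is violated (p1=F) — contradiction.
Both cases fail — unsatisfiable.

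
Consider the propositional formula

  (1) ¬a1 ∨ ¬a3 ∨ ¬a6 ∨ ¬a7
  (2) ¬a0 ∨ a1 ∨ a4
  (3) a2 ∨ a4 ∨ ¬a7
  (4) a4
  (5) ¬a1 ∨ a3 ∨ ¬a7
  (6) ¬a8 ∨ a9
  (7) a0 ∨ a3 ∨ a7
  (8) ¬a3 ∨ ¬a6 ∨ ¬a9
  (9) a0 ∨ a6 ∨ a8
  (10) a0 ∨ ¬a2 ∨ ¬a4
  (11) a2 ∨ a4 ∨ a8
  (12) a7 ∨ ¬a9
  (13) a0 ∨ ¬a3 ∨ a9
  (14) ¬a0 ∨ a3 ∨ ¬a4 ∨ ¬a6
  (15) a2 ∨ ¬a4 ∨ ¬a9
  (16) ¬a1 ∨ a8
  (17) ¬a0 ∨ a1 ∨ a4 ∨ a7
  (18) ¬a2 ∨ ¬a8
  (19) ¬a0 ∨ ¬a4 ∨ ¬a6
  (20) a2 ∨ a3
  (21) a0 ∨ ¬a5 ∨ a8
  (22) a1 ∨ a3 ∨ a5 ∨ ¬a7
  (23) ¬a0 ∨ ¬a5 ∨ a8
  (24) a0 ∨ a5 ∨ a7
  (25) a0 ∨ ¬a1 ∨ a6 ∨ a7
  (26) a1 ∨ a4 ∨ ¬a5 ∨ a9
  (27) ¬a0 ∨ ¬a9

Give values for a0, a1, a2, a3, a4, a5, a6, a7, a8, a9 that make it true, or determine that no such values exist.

Unit clause (a4) forces a4 = True.
Set a0 = True.
  then (¬a0 ∨ ¬a4 ∨ ¬a6) forces a6 = False.
  then (¬a0 ∨ ¬a9) forces a9 = False.
  then (¬a8 ∨ a9) forces a8 = False.
  then (¬a1 ∨ a8) forces a1 = False.
  then (¬a0 ∨ ¬a5 ∨ a8) forces a5 = False.
Set a2 = True.
Set a3 = True.
Set a7 = True.
All clauses satisfied.

a0: True, a1: False, a2: True, a3: True, a4: True, a5: False, a6: False, a7: True, a8: False, a9: False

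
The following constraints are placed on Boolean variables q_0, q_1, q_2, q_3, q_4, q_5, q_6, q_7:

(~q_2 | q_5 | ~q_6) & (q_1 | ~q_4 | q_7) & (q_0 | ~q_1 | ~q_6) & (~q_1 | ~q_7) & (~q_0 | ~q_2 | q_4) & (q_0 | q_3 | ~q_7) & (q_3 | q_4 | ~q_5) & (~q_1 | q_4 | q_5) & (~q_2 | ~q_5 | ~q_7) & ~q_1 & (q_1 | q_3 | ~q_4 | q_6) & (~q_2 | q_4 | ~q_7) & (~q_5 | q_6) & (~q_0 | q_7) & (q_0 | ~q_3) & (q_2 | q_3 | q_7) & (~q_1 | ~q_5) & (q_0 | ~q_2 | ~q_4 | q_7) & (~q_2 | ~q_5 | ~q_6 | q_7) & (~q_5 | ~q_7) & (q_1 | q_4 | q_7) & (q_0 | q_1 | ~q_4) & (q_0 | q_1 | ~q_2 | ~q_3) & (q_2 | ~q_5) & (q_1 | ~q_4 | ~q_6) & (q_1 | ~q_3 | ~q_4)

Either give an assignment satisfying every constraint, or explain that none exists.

Unit clause (~q_1) forces q_1 = False.
Try q_0 = False:
  (q_0 | ~q_3) forces q_3 = False.
  (q_0 | q_3 | ~q_7) forces q_7 = False.
  (q_1 | ~q_4 | q_7) forces q_4 = False.
  clause (q_1 | q_4 | q_7) is falsified — backtrack.
So q_0 = True.
  then (~q_0 | q_7) forces q_7 = True.
  then (~q_5 | ~q_7) forces q_5 = False.
Set q_2 = False.
Set q_3 = False.
Set q_4 = False.
Set q_6 = False.
All clauses satisfied.

q_0=T, q_1=F, q_2=F, q_3=F, q_4=F, q_5=F, q_6=F, q_7=T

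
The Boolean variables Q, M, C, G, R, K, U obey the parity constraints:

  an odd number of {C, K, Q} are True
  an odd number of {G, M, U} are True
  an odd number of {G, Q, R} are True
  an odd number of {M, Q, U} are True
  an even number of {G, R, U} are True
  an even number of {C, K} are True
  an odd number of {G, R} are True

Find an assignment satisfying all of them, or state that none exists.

Adding constraints 1, 3, 6, 7 mod 2: every variable appears an even number of times on the left, so the left side is 0.
But the right sides sum to 1 (mod 2). 0 ≠ 1 — the system is inconsistent.

No satisfying assignment exists.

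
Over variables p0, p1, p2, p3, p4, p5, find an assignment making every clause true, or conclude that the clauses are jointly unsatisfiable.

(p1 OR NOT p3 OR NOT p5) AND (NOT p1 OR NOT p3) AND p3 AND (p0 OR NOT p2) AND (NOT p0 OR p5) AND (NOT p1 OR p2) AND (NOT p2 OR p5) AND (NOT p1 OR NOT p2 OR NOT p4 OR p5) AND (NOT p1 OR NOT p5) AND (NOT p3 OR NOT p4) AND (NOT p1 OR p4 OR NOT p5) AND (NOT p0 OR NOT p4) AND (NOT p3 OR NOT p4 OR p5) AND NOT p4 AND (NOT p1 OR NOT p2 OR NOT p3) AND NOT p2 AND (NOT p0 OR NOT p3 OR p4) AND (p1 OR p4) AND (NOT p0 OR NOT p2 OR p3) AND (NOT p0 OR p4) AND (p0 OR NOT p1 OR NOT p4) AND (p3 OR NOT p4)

Unsatisfiable — no assignment works.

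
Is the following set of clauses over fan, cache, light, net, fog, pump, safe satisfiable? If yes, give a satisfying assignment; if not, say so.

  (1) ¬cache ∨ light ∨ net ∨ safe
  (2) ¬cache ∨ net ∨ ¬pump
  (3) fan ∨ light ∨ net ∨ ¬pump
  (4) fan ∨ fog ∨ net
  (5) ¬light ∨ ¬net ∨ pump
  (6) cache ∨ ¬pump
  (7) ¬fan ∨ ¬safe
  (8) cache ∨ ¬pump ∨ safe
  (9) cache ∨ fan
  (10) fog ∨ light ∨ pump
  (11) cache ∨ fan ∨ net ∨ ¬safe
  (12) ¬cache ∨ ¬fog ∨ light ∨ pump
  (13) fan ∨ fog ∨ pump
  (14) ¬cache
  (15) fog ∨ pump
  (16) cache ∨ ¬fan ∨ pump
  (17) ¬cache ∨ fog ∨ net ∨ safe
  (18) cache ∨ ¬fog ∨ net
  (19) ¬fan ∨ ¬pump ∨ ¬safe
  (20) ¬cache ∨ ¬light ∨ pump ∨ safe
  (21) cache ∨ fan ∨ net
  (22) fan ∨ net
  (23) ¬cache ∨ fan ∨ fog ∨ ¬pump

Case cache = True:
  Clause (¬cache) is falsified — contradiction.
Case cache = False:
  (cache ∨ ¬pump) forces pump = False.
  (cache ∨ fan) forces fan = True.
  Clause (cache ∨ ¬fan ∨ pump) is falsified — contradiction.
Both cases fail, so the formula is unsatisfiable.

The formula is unsatisfiable.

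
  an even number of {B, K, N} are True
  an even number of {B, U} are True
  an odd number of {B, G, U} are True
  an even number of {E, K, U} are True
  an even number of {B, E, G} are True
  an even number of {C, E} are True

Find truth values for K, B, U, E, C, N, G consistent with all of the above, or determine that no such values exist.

K=T; B=F; U=F; E=T; C=T; N=T; G=T

{B, K, N}: 2 true → even ✓
{B, U}: 0 true → even ✓
{B, G, U}: 1 true → odd ✓
{E, K, U}: 2 true → even ✓
{B, E, G}: 2 true → even ✓
{C, E}: 2 true → even ✓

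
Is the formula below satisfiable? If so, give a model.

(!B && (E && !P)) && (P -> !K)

B: False; P: False; E: True; K: True

  !B && (E && !P) = True
    !B = True
    E && !P = True
      !P = True
  P -> !K = True
    !K = False
Both conjuncts True, so the formula holds.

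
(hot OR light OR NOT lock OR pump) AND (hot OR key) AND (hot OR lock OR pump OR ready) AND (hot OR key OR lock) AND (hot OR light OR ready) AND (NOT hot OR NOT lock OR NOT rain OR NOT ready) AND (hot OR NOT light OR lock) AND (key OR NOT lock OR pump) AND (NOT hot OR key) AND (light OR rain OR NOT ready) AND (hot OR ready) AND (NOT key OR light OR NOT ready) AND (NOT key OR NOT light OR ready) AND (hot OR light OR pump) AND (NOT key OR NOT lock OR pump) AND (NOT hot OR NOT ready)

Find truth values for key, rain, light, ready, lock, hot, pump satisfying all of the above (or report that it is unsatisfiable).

key: True, rain: False, light: False, ready: False, lock: False, hot: True, pump: False

Try key = False:
  (hot OR key) forces hot = True.
  clause (NOT hot OR key) is falsified — backtrack.
So key = True.
Set rain = False.
Set light = False.
  then (light OR rain OR NOT ready) forces ready = False.
  then (hot OR ready) forces hot = True.
Set lock = False.
Set pump = False.
All clauses satisfied.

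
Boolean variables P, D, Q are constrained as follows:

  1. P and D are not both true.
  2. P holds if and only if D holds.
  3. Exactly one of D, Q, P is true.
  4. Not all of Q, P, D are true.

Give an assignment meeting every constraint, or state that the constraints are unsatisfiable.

P=F; D=F; Q=T

  (1) P=F, D=F — not both ✓
  (2) P=F, D=F — same ✓
  (3) {D, Q, P}: 1 true — exactly one ✓
  (4) {Q, P, D}: 1/3 true — not all ✓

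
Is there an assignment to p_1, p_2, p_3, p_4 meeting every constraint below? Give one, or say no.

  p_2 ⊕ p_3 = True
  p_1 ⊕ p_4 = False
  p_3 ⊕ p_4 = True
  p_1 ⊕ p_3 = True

p_1 = False, p_2 = False, p_3 = True, p_4 = False

p_2 ⊕ p_3 = F ⊕ T = True ✓
p_1 ⊕ p_4 = F ⊕ F = False ✓
p_3 ⊕ p_4 = T ⊕ F = True ✓
p_1 ⊕ p_3 = F ⊕ T = True ✓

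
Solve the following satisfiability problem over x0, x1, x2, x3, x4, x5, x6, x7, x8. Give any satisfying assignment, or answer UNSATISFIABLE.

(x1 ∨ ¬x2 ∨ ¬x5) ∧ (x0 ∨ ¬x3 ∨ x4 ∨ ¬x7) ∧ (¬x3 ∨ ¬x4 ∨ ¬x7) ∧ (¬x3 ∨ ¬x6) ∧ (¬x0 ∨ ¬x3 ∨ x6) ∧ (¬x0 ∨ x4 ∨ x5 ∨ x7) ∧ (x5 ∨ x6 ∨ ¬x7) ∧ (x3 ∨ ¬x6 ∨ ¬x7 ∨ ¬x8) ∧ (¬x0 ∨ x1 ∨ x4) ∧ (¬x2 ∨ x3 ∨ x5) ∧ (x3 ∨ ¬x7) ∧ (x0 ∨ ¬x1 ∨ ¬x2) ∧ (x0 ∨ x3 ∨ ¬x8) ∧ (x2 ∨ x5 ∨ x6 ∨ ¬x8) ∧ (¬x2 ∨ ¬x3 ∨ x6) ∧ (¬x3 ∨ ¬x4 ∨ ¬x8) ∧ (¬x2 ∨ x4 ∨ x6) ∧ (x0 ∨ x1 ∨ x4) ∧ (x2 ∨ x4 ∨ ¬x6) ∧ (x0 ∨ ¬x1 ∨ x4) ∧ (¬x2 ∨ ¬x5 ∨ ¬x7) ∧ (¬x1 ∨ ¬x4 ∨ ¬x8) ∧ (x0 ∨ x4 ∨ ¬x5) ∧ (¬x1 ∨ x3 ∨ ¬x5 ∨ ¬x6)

x0: True; x1: True; x2: False; x3: False; x4: False; x5: True; x6: False; x7: False; x8: False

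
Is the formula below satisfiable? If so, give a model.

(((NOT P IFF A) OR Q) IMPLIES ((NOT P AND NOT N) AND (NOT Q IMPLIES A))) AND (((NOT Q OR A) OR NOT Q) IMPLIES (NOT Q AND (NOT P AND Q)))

A: False, N: False, P: False, Q: True

  ((NOT P IFF A) OR Q) IMPLIES ((NOT P AND NOT N) AND (NOT Q IMPLIES A)) = True
    (NOT P IFF A) OR Q = True
      NOT P IFF A = False
        NOT P = True
    (NOT P AND NOT N) AND (NOT Q IMPLIES A) = True
      NOT P AND NOT N = True
        NOT P = True
        NOT N = True
      NOT Q IMPLIES A = True
        NOT Q = False
  ((NOT Q OR A) OR NOT Q) IMPLIES (NOT Q AND (NOT P AND Q)) = True
    (NOT Q OR A) OR NOT Q = False
      NOT Q OR A = False
        NOT Q = False
      NOT Q = False
    NOT Q AND (NOT P AND Q) = False
      NOT Q = False
      NOT P AND Q = True
        NOT P = True
Both conjuncts True, so the formula holds.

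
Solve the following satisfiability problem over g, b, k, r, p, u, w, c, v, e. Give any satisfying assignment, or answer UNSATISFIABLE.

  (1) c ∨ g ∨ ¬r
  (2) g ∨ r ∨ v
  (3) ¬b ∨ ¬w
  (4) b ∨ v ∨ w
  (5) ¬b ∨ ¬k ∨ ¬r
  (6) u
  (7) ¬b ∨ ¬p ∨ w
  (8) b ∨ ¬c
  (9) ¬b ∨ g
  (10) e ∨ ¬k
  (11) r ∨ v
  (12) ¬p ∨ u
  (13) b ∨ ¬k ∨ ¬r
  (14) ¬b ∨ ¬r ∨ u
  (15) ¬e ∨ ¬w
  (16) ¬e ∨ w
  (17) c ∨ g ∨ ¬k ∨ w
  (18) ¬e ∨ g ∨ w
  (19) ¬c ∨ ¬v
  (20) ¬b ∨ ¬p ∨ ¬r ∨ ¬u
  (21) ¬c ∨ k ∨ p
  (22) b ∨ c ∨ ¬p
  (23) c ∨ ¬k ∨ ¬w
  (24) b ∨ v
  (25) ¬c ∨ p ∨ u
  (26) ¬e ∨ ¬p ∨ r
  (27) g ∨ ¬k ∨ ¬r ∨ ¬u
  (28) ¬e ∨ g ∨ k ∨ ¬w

Unit clause (u) forces u = True.
Set g = True.
Set b = False.
  then (b ∨ ¬c) forces c = False.
  then (b ∨ c ∨ ¬p) forces p = False.
  then (b ∨ v) forces v = True.
Try k = True:
  (e ∨ ¬k) forces e = True.
  (b ∨ ¬k ∨ ¬r) forces r = False.
  (¬e ∨ ¬w) forces w = False.
  clause (¬e ∨ w) is falsified — backtrack.
So k = False.
Set r = True.
Set w = False.
  then (¬e ∨ w) forces e = False.
All clauses satisfied.

g=T, b=F, k=F, r=T, p=F, u=T, w=F, c=F, v=T, e=F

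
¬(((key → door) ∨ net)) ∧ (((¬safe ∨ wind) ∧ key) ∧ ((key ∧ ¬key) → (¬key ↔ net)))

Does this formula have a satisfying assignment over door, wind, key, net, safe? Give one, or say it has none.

door = False, wind = False, key = True, net = False, safe = False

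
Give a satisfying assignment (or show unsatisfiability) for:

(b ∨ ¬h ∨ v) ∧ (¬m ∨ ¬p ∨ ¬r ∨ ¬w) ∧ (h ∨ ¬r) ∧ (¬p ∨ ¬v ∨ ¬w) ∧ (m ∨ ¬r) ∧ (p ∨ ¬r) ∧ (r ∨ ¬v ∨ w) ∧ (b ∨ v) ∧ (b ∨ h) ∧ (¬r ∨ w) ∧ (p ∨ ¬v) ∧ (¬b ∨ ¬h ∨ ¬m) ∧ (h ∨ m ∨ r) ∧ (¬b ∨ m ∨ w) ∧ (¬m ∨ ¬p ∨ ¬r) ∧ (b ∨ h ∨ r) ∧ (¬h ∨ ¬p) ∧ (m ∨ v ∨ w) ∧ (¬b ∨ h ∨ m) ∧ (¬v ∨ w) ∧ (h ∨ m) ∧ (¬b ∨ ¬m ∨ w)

Try v = True:
  (p ∨ ¬v) forces p = True.
  (¬p ∨ ¬v ∨ ¬w) forces w = False.
  clause (¬v ∨ w) is falsified — backtrack.
So v = False.
  then (b ∨ v) forces b = True.
Set r = False.
Set m = False.
  then (h ∨ m ∨ r) forces h = True.
  then (¬b ∨ m ∨ w) forces w = True.
  then (¬h ∨ ¬p) forces p = False.
All clauses satisfied.

v = False, r = False, m = False, b = True, p = False, h = True, w = True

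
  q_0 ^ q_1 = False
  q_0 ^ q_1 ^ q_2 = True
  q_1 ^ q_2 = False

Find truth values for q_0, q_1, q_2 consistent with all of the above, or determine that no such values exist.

q_0: True, q_1: True, q_2: True

q_0 ^ q_1 = T ^ T = False ✓
q_0 ^ q_1 ^ q_2 = T ^ T ^ T = True ✓
q_1 ^ q_2 = T ^ T = False ✓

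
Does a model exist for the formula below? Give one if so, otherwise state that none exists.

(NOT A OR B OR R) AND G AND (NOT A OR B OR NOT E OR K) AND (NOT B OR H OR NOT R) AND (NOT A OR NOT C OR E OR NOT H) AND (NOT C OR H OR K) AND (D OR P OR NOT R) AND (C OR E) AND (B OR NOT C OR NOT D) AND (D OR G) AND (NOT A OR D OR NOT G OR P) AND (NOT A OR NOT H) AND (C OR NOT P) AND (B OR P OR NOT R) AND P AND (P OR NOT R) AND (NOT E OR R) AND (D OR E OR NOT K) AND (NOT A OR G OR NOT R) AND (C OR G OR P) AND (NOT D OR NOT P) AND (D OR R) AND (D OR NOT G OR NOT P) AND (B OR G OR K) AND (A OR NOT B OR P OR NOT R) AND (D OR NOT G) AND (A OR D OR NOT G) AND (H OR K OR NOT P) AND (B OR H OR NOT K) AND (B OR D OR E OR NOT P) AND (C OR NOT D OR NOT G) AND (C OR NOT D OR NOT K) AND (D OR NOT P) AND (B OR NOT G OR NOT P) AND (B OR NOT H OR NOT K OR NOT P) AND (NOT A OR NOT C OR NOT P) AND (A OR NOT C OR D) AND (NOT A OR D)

Case P = True:
  (G) forces G = True.
  (C OR NOT P) forces C = True.
  (NOT D OR NOT P) forces D = False.
  Clause (D OR NOT G OR NOT P) is falsified — contradiction.
Case P = False:
  Clause (P) is falsified — contradiction.
Both cases fail, so the formula is unsatisfiable.

UNSATISFIABLE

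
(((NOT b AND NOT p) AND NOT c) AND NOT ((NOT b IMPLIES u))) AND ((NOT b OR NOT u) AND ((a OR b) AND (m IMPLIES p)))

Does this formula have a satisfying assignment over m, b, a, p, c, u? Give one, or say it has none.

m: False; b: False; a: True; p: False; c: False; u: False

  ((NOT b AND NOT p) AND NOT c) AND NOT ((NOT b IMPLIES u)) = True
    (NOT b AND NOT p) AND NOT c = True
      NOT b AND NOT p = True
        NOT b = True
        NOT p = True
      NOT c = True
    NOT ((NOT b IMPLIES u)) = True
      NOT b IMPLIES u = False
        NOT b = True
  (NOT b OR NOT u) AND ((a OR b) AND (m IMPLIES p)) = True
    NOT b OR NOT u = True
      NOT b = True
      NOT u = True
    (a OR b) AND (m IMPLIES p) = True
      a OR b = True
      m IMPLIES p = True
Both conjuncts True, so the formula holds.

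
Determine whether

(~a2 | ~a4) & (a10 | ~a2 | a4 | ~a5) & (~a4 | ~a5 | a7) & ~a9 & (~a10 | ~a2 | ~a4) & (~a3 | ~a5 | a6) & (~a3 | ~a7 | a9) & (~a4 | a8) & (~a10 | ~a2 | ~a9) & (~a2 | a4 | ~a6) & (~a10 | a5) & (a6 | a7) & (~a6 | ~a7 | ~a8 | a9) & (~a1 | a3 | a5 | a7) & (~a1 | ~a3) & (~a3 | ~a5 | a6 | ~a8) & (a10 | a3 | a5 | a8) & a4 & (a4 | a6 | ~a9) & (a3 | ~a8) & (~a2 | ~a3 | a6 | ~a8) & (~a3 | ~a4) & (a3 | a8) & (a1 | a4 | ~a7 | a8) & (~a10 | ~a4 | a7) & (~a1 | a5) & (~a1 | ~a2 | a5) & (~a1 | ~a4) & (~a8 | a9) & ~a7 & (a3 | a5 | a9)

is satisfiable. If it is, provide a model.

The formula is unsatisfiable.

Case a4 = True:
  (~a2 | ~a4) forces a2 = False.
  (~a9) forces a9 = False.
  (~a4 | a8) forces a8 = True.
  Clause (~a8 | a9) is falsified — contradiction.
Case a4 = False:
  Clause (a4) is falsified — contradiction.
Both cases fail, so the formula is unsatisfiable.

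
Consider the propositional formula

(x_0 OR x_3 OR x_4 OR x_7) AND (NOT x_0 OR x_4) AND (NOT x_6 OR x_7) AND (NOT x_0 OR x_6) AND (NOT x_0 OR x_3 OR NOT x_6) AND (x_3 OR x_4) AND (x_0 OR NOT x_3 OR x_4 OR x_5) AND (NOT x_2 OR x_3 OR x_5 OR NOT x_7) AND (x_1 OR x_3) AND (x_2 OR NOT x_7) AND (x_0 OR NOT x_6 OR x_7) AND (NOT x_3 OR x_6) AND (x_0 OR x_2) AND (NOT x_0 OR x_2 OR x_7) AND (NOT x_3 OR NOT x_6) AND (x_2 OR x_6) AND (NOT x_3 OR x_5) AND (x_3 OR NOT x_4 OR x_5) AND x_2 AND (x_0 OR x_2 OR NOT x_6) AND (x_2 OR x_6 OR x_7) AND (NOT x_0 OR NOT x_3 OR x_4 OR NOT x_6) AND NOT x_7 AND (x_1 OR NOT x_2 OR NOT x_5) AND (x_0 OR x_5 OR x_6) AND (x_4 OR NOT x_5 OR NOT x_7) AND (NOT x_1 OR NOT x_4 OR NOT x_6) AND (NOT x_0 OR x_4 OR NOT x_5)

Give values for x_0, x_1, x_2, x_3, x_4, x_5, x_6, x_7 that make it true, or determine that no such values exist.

Unit clause (x_2) forces x_2 = True.
Unit clause (NOT x_7) forces x_7 = False.
In (NOT x_6 OR x_7) only NOT x_6 is left, so x_6 = False.
In (NOT x_0 OR x_6) only NOT x_0 is left, so x_0 = False.
In (NOT x_3 OR x_6) only NOT x_3 is left, so x_3 = False.
In (x_0 OR x_5 OR x_6) only x_5 is left, so x_5 = True.
In (x_0 OR x_3 OR x_4 OR x_7) only x_4 is left, so x_4 = True.
In (x_1 OR x_3) only x_1 is left, so x_1 = True.
All clauses satisfied.

x_0 = False, x_1 = True, x_2 = True, x_3 = False, x_4 = True, x_5 = True, x_6 = False, x_7 = False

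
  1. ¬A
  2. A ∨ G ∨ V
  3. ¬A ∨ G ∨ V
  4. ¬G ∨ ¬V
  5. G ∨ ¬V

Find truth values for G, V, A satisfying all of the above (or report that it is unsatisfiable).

Unit clause (¬A) forces A = False.
Try G = False:
  (A ∨ G ∨ V) forces V = True.
  clause (G ∨ ¬V) is falsified — backtrack.
So G = True.
  then (¬G ∨ ¬V) forces V = False.
Check each clause:
  (¬A): ¬A holds.
  (A ∨ G ∨ V): G holds.
  (¬A ∨ G ∨ V): ¬A holds.
  (¬G ∨ ¬V): ¬V holds.
  (G ∨ ¬V): G holds.
All clauses satisfied.

G = True; V = False; A = False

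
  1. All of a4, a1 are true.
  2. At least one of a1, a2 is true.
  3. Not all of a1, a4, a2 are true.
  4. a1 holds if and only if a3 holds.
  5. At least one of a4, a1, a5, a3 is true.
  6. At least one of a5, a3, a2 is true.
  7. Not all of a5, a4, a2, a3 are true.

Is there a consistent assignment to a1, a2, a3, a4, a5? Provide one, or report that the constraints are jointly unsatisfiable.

a1 = True, a2 = False, a3 = True, a4 = True, a5 = True

  (1) {a4, a1}: all 2 true ✓
  (2) {a1, a2}: 1 true — at least one ✓
  (3) {a1, a4, a2}: 2/3 true — not all ✓
  (4) a1=T, a3=T — same ✓
  (5) {a4, a1, a5, a3}: 4 true — at least one ✓
  (6) {a5, a3, a2}: 2 true — at least one ✓
  (7) {a5, a4, a2, a3}: 3/4 true — not all ✓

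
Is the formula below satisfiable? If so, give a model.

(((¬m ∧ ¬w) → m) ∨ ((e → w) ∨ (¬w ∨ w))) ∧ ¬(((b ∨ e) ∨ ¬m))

m: True; b: False; e: False; w: False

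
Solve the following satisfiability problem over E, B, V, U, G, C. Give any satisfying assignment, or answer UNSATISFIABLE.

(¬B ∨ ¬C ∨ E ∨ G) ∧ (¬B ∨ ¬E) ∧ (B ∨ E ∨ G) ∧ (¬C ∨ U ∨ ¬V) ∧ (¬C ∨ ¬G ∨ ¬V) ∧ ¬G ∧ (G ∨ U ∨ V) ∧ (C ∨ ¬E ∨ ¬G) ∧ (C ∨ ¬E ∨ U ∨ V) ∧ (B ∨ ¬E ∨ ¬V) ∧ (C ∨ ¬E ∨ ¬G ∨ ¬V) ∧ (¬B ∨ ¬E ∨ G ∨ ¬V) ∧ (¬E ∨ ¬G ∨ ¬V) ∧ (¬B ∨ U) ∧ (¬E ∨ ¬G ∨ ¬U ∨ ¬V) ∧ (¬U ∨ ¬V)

Unit clause (¬G) forces G = False.
Set E = True.
  then (¬B ∨ ¬E) forces B = False.
  then (B ∨ ¬E ∨ ¬V) forces V = False.
  then (G ∨ U ∨ V) forces U = True.
Set C = False.
All clauses satisfied.

E = True; B = False; V = False; U = True; G = False; C = False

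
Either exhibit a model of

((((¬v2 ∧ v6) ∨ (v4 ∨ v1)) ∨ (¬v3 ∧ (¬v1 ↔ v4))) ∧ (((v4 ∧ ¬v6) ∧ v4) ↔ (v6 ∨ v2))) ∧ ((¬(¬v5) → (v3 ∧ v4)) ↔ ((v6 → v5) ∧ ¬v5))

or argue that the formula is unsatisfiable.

v1: True; v2: True; v3: False; v4: True; v5: True; v6: False

  (((¬v2 ∧ v6) ∨ (v4 ∨ v1)) ∨ (¬v3 ∧ (¬v1 ↔ v4))) ∧ (((v4 ∧ ¬v6) ∧ v4) ↔ (v6 ∨ v2)) = True
    ((¬v2 ∧ v6) ∨ (v4 ∨ v1)) ∨ (¬v3 ∧ (¬v1 ↔ v4)) = True
      (¬v2 ∧ v6) ∨ (v4 ∨ v1) = True
        ¬v2 ∧ v6 = False
          ¬v2 = False
        v4 ∨ v1 = True
      ¬v3 ∧ (¬v1 ↔ v4) = False
        ¬v3 = True
        ¬v1 ↔ v4 = False
          ¬v1 = False
    ((v4 ∧ ¬v6) ∧ v4) ↔ (v6 ∨ v2) = True
      (v4 ∧ ¬v6) ∧ v4 = True
        v4 ∧ ¬v6 = True
          ¬v6 = True
      v6 ∨ v2 = True
  (¬(¬v5) → (v3 ∧ v4)) ↔ ((v6 → v5) ∧ ¬v5) = True
    ¬(¬v5) → (v3 ∧ v4) = False
      ¬(¬v5) = True
        ¬v5 = False
      v3 ∧ v4 = False
    (v6 → v5) ∧ ¬v5 = False
      v6 → v5 = True
      ¬v5 = False
Both conjuncts True, so the formula holds.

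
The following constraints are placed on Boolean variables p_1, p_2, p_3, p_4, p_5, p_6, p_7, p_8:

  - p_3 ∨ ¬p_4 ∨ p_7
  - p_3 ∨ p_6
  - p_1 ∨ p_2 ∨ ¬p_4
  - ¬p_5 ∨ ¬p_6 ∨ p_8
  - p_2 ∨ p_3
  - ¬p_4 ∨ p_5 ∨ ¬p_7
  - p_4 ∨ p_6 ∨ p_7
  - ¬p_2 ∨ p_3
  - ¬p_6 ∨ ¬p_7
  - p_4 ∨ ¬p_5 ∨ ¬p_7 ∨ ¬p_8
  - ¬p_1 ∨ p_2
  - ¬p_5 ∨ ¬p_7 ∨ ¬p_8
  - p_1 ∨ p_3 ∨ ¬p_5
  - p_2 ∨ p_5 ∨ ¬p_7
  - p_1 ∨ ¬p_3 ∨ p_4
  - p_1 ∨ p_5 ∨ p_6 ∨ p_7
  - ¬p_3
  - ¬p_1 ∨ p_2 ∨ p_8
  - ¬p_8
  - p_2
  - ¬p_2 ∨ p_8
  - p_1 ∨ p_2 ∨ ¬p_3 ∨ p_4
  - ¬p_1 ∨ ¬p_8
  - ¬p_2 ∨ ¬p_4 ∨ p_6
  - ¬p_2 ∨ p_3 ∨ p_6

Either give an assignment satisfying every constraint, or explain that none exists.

Case p_2 = True:
  (¬p_2 ∨ p_3) forces p_3 = True.
  Clause (¬p_3) is falsified — contradiction.
Case p_2 = False:
  Clause (p_2) is falsified — contradiction.
Both cases fail, so the formula is unsatisfiable.

No satisfying assignment exists.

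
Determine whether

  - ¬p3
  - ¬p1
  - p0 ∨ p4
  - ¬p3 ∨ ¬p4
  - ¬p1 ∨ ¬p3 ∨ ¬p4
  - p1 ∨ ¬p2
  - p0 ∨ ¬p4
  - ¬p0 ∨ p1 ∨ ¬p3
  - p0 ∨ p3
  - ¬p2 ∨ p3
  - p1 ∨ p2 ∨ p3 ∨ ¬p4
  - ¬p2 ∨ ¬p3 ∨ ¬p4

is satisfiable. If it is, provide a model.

p0 = True; p1 = False; p2 = False; p3 = False; p4 = False

Unit clause (¬p3) forces p3 = False.
Unit clause (¬p1) forces p1 = False.
In (p1 ∨ ¬p2) only ¬p2 is left, so p2 = False.
In (p0 ∨ p3) only p0 is left, so p0 = True.
In (p1 ∨ p2 ∨ p3 ∨ ¬p4) only ¬p4 is left, so p4 = False.
All clauses satisfied.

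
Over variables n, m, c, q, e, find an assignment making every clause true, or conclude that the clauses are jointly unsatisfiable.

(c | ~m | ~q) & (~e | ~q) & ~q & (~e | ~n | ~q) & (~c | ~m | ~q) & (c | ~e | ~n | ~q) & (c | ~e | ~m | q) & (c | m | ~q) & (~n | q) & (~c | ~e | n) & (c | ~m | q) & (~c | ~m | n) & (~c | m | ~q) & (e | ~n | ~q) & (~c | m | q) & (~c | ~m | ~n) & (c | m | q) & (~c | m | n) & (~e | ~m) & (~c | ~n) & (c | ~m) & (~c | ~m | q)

Case m = True:
  (~q) forces q = False.
  (~n | q) forces n = False.
  (c | ~m | q) forces c = True.
  Clause (~c | ~m | n) is falsified — contradiction.
Case m = False:
  (~q) forces q = False.
  (~n | q) forces n = False.
  (~c | m | q) forces c = False.
  Clause (c | m | q) is falsified — contradiction.
Both cases fail, so the formula is unsatisfiable.

Unsatisfiable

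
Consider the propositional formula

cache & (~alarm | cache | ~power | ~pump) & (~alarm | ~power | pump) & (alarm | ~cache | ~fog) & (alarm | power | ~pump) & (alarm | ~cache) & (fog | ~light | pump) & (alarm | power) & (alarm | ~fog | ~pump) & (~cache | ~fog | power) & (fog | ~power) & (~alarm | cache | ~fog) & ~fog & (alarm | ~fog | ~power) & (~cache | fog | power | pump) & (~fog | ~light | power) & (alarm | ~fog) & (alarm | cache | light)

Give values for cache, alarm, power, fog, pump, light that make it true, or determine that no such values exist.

Unit clause (cache) forces cache = True.
In (alarm | ~cache) only alarm is left, so alarm = True.
Unit clause (~fog) forces fog = False.
In (fog | ~power) only ~power is left, so power = False.
In (~cache | fog | power | pump) only pump is left, so pump = True.
Set light = False.
All clauses satisfied.

cache = True; alarm = True; power = False; fog = False; pump = True; light = False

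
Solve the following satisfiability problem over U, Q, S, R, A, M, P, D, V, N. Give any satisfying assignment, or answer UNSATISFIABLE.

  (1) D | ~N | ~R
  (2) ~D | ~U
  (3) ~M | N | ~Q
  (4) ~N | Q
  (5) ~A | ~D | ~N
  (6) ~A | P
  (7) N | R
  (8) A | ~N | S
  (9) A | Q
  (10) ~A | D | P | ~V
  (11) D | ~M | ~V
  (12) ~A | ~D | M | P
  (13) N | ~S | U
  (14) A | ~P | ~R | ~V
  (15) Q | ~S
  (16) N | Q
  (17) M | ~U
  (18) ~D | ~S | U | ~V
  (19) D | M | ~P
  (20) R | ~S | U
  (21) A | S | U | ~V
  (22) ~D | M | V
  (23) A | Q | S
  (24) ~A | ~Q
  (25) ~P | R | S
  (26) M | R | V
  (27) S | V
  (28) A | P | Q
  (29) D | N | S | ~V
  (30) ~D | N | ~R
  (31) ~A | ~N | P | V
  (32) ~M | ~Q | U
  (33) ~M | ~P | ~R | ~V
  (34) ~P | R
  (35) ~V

Unit clause (~V) forces V = False.
In (S | V) only S is left, so S = True.
In (Q | ~S) only Q is left, so Q = True.
In (~A | ~Q) only ~A is left, so A = False.
Set U = True.
  then (~D | ~U) forces D = False.
  then (M | ~U) forces M = True.
  then (~M | N | ~Q) forces N = True.
  then (D | ~N | ~R) forces R = False.
  then (~P | R) forces P = False.
All clauses satisfied.

U = True; Q = True; S = True; R = False; A = False; M = True; P = False; D = False; V = False; N = True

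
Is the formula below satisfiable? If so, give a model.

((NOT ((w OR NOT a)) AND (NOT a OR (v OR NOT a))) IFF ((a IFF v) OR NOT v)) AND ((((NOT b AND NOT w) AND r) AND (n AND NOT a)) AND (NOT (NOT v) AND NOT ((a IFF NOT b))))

w=F; b=F; n=T; a=F; v=T; r=T

  (NOT ((w OR NOT a)) AND (NOT a OR (v OR NOT a))) IFF ((a IFF v) OR NOT v) = True
    NOT ((w OR NOT a)) AND (NOT a OR (v OR NOT a)) = False
      NOT ((w OR NOT a)) = False
        w OR NOT a = True
          NOT a = True
      NOT a OR (v OR NOT a) = True
        NOT a = True
        v OR NOT a = True
          NOT a = True
    (a IFF v) OR NOT v = False
      a IFF v = False
      NOT v = False
  (((NOT b AND NOT w) AND r) AND (n AND NOT a)) AND (NOT (NOT v) AND NOT ((a IFF NOT b))) = True
    ((NOT b AND NOT w) AND r) AND (n AND NOT a) = True
      (NOT b AND NOT w) AND r = True
        NOT b AND NOT w = True
          NOT b = True
          NOT w = True
      n AND NOT a = True
        NOT a = True
    NOT (NOT v) AND NOT ((a IFF NOT b)) = True
      NOT (NOT v) = True
        NOT v = False
      NOT ((a IFF NOT b)) = True
        a IFF NOT b = False
          NOT b = True
Both conjuncts True, so the formula holds.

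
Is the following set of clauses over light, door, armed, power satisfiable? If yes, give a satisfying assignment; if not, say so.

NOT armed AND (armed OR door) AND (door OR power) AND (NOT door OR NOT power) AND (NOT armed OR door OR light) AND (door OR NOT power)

light = True; door = True; armed = False; power = False

Unit clause (NOT armed) forces armed = False.
In (armed OR door) only door is left, so door = True.
In (NOT door OR NOT power) only NOT power is left, so power = False.
Set light = True.
Check each clause:
  (NOT armed): NOT armed holds.
  (armed OR door): door holds.
  (door OR power): door holds.
  (NOT door OR NOT power): NOT power holds.
  (NOT armed OR door OR light): NOT armed holds.
  (door OR NOT power): door holds.
All clauses satisfied.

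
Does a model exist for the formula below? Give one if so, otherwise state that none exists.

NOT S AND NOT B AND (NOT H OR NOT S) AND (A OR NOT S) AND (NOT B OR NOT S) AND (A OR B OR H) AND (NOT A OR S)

S=F, B=F, H=T, A=F

Unit clause (NOT S) forces S = False.
Unit clause (NOT B) forces B = False.
In (NOT A OR S) only NOT A is left, so A = False.
In (A OR B OR H) only H is left, so H = True.
Check each clause:
  (NOT S): NOT S holds.
  (NOT B): NOT B holds.
  (NOT H OR NOT S): NOT S holds.
  (A OR NOT S): NOT S holds.
  (NOT B OR NOT S): NOT B holds.
  (A OR B OR H): H holds.
  (NOT A OR S): NOT A holds.
All clauses satisfied.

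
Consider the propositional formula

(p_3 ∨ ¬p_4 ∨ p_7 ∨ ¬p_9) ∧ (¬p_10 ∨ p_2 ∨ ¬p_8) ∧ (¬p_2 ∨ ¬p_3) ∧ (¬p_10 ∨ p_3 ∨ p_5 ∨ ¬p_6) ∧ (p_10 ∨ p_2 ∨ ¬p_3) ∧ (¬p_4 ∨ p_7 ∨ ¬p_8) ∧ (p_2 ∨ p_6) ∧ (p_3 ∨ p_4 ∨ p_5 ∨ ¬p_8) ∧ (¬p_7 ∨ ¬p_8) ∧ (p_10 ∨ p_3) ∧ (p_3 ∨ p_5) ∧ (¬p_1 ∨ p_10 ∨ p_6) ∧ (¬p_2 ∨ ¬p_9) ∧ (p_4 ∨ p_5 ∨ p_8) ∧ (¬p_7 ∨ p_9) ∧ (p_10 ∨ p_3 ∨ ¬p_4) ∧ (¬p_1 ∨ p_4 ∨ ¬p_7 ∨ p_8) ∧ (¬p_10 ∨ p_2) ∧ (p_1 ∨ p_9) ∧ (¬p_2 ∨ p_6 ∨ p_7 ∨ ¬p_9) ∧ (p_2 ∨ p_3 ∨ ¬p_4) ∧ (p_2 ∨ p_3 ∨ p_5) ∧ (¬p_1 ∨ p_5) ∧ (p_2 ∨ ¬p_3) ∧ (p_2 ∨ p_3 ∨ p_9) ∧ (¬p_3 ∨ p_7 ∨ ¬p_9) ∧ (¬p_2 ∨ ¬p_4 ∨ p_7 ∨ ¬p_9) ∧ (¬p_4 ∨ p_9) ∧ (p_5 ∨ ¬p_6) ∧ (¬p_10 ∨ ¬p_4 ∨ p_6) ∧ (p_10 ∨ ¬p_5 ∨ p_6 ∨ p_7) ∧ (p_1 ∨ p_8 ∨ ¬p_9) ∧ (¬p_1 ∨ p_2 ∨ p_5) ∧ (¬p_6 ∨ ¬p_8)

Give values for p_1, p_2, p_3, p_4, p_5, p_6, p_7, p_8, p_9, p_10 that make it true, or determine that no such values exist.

Set p_1 = True.
  then (¬p_1 ∨ p_5) forces p_5 = True.
Try p_2 = False:
  (p_2 ∨ p_6) forces p_6 = True.
  (¬p_10 ∨ p_2) forces p_10 = False.
  (p_10 ∨ p_2 ∨ ¬p_3) forces p_3 = False.
  clause (p_10 ∨ p_3) is falsified — backtrack.
So p_2 = True.
  then (¬p_2 ∨ ¬p_3) forces p_3 = False.
  then (p_10 ∨ p_3) forces p_10 = True.
  then (¬p_2 ∨ ¬p_9) forces p_9 = False.
  then (¬p_7 ∨ p_9) forces p_7 = False.
  then (¬p_4 ∨ p_9) forces p_4 = False.
Set p_6 = True.
  then (¬p_6 ∨ ¬p_8) forces p_8 = False.
All clauses satisfied.

p_1 = True, p_2 = True, p_3 = False, p_4 = False, p_5 = True, p_6 = True, p_7 = False, p_8 = False, p_9 = False, p_10 = True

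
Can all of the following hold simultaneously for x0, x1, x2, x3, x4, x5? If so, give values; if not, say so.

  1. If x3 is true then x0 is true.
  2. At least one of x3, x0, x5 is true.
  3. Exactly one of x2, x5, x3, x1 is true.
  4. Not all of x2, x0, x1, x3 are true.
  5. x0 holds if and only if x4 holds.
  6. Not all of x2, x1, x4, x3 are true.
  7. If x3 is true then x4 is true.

x0 = True; x1 = False; x2 = True; x3 = False; x4 = True; x5 = False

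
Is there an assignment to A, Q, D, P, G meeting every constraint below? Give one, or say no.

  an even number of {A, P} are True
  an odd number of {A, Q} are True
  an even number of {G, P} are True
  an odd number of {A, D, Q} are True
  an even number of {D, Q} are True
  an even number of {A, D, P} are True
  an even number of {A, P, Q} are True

A=T; Q=F; D=F; P=T; G=T

{A, P}: 2 true → even ✓
{A, Q}: 1 true → odd ✓
{G, P}: 2 true → even ✓
{A, D, Q}: 1 true → odd ✓
{D, Q}: 0 true → even ✓
{A, D, P}: 2 true → even ✓
{A, P, Q}: 2 true → even ✓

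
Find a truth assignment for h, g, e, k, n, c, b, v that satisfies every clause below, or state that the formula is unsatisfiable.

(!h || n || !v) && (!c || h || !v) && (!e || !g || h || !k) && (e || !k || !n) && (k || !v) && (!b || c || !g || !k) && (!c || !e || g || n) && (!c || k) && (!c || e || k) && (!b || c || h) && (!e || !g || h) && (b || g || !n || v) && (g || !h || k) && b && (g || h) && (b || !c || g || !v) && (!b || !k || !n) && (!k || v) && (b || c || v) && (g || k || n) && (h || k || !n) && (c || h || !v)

Unit clause (b) forces b = True.
Try h = False:
  (!b || c || h) forces c = True.
  (!c || h || !v) forces v = False.
  (!c || k) forces k = True.
  clause (!k || v) is falsified — backtrack.
So h = True.
Set g = True.
Set e = False.
Set k = False.
  then (k || !v) forces v = False.
  then (!c || k) forces c = False.
Set n = True.
All clauses satisfied.

h = True, g = True, e = False, k = False, n = True, c = False, b = True, v = False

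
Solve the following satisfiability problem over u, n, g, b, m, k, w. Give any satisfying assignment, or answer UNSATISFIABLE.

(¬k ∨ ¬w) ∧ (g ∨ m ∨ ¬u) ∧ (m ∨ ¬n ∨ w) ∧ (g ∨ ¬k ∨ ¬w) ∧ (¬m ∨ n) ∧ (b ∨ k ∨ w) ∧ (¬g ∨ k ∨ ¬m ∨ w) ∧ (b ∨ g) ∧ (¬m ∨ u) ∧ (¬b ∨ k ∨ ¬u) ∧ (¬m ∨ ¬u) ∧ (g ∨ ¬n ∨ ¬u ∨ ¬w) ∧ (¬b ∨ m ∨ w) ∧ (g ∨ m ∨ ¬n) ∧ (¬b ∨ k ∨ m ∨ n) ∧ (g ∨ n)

Set u = True.
  then (¬m ∨ ¬u) forces m = False.
  then (g ∨ m ∨ ¬u) forces g = True.
Set n = True.
  then (m ∨ ¬n ∨ w) forces w = True.
  then (¬k ∨ ¬w) forces k = False.
  then (¬b ∨ k ∨ ¬u) forces b = False.
All clauses satisfied.

u=T; n=T; g=T; b=F; m=F; k=F; w=T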